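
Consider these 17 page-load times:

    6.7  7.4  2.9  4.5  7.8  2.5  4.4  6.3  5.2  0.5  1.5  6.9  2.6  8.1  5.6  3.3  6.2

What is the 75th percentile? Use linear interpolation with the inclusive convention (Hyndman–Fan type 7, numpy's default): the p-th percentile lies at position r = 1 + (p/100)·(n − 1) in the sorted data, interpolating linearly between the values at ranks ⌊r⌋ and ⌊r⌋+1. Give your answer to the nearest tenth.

Sorted: 0.5, 1.5, 2.5, 2.6, 2.9, 3.3, 4.4, 4.5, 5.2, 5.6, 6.2, 6.3, 6.7, 6.9, 7.4, 7.8, 8.1.
n = 17.
r = 1 + (75/100)·(17 − 1) = 1 + 12 = 13.
r is an integer, so P75 is the value at rank 13: 6.7.

6.7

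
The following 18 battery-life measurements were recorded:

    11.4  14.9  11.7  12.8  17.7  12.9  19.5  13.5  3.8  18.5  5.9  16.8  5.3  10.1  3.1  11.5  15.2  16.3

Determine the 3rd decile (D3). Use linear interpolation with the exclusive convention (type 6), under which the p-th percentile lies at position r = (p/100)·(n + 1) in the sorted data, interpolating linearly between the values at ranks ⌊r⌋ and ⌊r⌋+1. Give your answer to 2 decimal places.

Sorted: 3.1, 3.8, 5.3, 5.9, 10.1, 11.4, 11.5, 11.7, 12.8, 12.9, 13.5, 14.9, 15.2, 16.3, 16.8, 17.7, 18.5, 19.5.
n = 18.
r = (30/100)·(18 + 1) = 5.7.
Rank 5 is 10.1 and rank 6 is 11.4.
Interpolate: 10.1 + 0.7·(11.4 − 10.1) = 10.1 + 0.7·1.3 = 11.01.

11.01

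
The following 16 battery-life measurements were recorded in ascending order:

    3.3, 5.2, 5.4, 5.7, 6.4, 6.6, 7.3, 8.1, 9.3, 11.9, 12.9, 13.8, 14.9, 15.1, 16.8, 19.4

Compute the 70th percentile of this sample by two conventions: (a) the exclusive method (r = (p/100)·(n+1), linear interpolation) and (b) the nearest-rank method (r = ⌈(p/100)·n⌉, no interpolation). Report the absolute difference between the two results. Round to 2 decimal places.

n = 16.
(a) r = 11.9; between ranks 11 (12.9) and 12 (13.8): 13.71.
(b) the nearest-rank method: rank 12 → 13.8.
|13.71 − 13.8| = 0.09.

0.09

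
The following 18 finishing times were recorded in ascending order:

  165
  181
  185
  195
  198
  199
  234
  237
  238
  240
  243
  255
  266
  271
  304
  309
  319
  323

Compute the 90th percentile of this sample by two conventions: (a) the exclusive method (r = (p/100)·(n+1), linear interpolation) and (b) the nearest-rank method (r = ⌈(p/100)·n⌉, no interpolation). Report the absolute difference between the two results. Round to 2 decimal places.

n = 18.
(a) r = 17.1; between ranks 17 (319) and 18 (323): 319.4.
(b) the nearest-rank method: rank 17 → 319.
|319.4 − 319| = 0.4.

0.40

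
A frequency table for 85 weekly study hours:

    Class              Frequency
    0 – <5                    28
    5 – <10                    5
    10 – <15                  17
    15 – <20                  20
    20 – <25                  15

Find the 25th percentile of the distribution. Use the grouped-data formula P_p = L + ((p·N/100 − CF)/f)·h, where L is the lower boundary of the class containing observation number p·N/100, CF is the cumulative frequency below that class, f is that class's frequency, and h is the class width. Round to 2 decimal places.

N = 85; target position k = 25/100 · 85 = 21.25.
Cumulative frequencies: 28, 33, 50, 70, 85.
Observation 21.25 falls in the class 0 – <5.
L = 0, CF = 0, f = 28, h = 5.
P25 = 0 + ((21.25 − 0)/28)·5 = 0 + 3.79464 = 3.79464.

3.79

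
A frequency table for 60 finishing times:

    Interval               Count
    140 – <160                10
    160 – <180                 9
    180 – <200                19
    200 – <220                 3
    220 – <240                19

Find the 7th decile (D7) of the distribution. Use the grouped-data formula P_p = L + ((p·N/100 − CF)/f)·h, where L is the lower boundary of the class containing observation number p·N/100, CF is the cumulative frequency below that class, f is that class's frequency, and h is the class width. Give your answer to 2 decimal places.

221.05

N = 60; target position k = 70/100 · 60 = 42.
Cumulative frequencies: 10, 19, 38, 41, 60.
Observation 42 falls in the class 220 – <240.
L = 220, CF = 41, f = 19, h = 20.
P70 = 220 + ((42 − 41)/19)·20 = 220 + 1.05263 = 221.053.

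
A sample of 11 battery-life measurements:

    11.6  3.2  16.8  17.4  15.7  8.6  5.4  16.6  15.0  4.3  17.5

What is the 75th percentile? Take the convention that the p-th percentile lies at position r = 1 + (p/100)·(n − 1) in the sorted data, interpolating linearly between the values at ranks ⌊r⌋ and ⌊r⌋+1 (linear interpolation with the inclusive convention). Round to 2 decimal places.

16.70

Sorted: 3.2, 4.3, 5.4, 8.6, 11.6, 15.0, 15.7, 16.6, 16.8, 17.4, 17.5.
n = 11.
r = 1 + (75/100)·(11 − 1) = 1 + 7.5 = 8.5.
Rank 8 is 16.6 and rank 9 is 16.8.
Interpolate: 16.6 + 0.5·(16.8 − 16.6) = 16.6 + 0.5·0.2 = 16.7.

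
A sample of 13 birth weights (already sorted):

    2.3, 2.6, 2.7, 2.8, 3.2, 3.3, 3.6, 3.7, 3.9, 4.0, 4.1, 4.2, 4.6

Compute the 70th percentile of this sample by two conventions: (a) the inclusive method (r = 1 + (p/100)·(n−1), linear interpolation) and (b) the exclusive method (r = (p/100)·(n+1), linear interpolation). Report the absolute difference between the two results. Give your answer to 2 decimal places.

n = 13.
(a) r = 9.4; between ranks 9 (3.9) and 10 (4.0): 3.94.
(b) r = 9.8; between ranks 9 (3.9) and 10 (4.0): 3.98.
|3.94 − 3.98| = 0.04.

0.04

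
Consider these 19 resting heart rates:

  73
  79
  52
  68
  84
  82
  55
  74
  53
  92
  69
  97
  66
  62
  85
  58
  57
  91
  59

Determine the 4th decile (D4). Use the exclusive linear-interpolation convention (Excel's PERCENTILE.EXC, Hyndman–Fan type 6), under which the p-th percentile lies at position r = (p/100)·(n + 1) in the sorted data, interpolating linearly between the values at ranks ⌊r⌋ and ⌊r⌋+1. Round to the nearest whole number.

Sorted: 52, 53, 55, 57, 58, 59, 62, 66, 68, 69, 73, 74, 79, 82, 84, 85, 91, 92, 97.
n = 19.
r = (40/100)·(19 + 1) = 8.
r is an integer, so P40 is the value at rank 8: 66.

66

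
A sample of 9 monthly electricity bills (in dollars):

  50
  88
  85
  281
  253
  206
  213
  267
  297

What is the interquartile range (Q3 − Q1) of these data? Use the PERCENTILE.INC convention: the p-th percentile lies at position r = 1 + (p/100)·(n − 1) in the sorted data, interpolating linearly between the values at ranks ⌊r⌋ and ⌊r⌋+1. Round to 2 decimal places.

179.00

Sorted: 50, 85, 88, 206, 213, 253, 267, 281, 297.
n = 9.
P25: r = 3 (integer) → 88.
P75: r = 7 (integer) → 267.
Difference: 267 − 88 = 179.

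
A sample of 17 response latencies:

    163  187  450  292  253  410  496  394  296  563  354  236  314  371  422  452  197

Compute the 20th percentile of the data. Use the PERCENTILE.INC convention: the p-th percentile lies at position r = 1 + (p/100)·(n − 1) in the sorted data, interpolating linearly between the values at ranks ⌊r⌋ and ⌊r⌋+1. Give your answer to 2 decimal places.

Sorted: 163, 187, 197, 236, 253, 292, 296, 314, 354, 371, 394, 410, 422, 450, 452, 496, 563.
n = 17.
r = 1 + (20/100)·(17 − 1) = 1 + 3.2 = 4.2.
Rank 4 is 236 and rank 5 is 253.
Interpolate: 236 + 0.2·(253 − 236) = 236 + 0.2·17 = 239.4.

239.40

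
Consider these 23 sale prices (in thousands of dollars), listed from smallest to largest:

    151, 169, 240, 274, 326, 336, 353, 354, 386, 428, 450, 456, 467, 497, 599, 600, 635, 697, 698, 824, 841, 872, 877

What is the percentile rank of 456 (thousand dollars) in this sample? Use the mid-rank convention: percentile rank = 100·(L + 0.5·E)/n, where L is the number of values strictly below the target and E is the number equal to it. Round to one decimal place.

50.0

Count below 456: L = 11; count equal: E = 1; n = 23.
Percentile rank = 100·(11 + 0.5·1)/23 = 100·11.5/23 = 50.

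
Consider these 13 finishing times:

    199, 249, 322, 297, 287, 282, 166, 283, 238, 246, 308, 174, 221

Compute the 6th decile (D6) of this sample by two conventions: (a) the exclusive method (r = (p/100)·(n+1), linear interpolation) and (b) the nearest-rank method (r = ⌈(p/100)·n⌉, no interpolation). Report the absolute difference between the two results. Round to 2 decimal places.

0.40

Sorted: 166, 174, 199, 221, 238, 246, 249, 282, 283, 287, 297, 308, 322.
n = 13.
(a) r = 8.4; between ranks 8 (282) and 9 (283): 282.4.
(b) the nearest-rank method: rank 8 → 282.
|282.4 − 282| = 0.4.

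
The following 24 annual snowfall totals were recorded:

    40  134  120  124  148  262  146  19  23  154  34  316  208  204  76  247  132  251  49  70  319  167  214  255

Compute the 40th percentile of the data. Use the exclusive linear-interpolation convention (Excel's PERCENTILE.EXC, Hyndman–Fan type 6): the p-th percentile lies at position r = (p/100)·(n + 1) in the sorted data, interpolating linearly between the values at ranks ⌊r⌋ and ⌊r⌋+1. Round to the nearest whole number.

Sorted: 19, 23, 34, 40, 49, 70, 76, 120, 124, 132, 134, 146, 148, 154, 167, 204, 208, 214, 247, 251, 255, 262, 316, 319.
n = 24.
r = (40/100)·(24 + 1) = 10.
r is an integer, so P40 is the value at rank 10: 132.

132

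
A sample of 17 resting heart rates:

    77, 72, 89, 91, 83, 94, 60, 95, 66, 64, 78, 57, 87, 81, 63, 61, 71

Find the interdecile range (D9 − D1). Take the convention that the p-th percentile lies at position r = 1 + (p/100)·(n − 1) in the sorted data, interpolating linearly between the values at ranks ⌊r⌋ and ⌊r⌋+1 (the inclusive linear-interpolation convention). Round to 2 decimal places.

31.60

Sorted: 57, 60, 61, 63, 64, 66, 71, 72, 77, 78, 81, 83, 87, 89, 91, 94, 95.
n = 17.
P10: r = 2.6; ranks 2–3 are 60, 61; interpolating gives 60.6.
P90: r = 15.4; ranks 15–16 are 91, 94; interpolating gives 92.2.
Difference: 92.2 − 60.6 = 31.6.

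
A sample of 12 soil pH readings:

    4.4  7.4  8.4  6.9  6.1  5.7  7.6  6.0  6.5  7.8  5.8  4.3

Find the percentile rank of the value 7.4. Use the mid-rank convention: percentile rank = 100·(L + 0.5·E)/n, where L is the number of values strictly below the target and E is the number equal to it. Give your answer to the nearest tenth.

Sorted: 4.3, 4.4, 5.7, 5.8, 6.0, 6.1, 6.5, 6.9, 7.4, 7.6, 7.8, 8.4.
Count below 7.4: L = 8; count equal: E = 1; n = 12.
Percentile rank = 100·(8 + 0.5·1)/12 = 100·8.5/12 = 70.83.

70.8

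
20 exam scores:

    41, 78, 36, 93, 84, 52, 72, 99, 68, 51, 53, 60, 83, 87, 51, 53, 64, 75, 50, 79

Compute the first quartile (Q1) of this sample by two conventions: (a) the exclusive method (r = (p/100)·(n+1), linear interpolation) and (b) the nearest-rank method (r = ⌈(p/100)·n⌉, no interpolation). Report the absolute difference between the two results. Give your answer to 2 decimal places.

0.25

Sorted: 36, 41, 50, 51, 51, 52, 53, 53, 60, 64, 68, 72, 75, 78, 79, 83, 84, 87, 93, 99.
n = 20.
(a) r = 5.25; between ranks 5 (51) and 6 (52): 51.25.
(b) the nearest-rank method: rank 5 → 51.
|51.25 − 51| = 0.25.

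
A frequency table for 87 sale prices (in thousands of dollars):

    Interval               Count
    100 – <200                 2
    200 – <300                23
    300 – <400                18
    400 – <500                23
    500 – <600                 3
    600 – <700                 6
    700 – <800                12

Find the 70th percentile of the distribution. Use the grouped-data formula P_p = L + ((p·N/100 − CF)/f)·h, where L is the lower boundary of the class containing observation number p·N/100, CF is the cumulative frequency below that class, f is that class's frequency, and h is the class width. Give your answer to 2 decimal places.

N = 87; target position k = 70/100 · 87 = 60.9.
Cumulative frequencies: 2, 25, 43, 66, 69, 75, 87.
Observation 60.9 falls in the class 400 – <500.
L = 400, CF = 43, f = 23, h = 100.
P70 = 400 + ((60.9 − 43)/23)·100 = 400 + 77.8261 = 477.826.

477.83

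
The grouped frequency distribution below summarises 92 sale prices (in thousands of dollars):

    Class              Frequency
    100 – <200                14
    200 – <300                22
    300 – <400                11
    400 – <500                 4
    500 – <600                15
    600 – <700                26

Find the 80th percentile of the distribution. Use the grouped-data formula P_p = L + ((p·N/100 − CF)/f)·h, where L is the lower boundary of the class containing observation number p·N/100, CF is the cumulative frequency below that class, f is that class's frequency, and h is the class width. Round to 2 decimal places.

N = 92; target position k = 80/100 · 92 = 73.6.
Cumulative frequencies: 14, 36, 47, 51, 66, 92.
Observation 73.6 falls in the class 600 – <700.
L = 600, CF = 66, f = 26, h = 100.
P80 = 600 + ((73.6 − 66)/26)·100 = 600 + 29.2308 = 629.231.

629.23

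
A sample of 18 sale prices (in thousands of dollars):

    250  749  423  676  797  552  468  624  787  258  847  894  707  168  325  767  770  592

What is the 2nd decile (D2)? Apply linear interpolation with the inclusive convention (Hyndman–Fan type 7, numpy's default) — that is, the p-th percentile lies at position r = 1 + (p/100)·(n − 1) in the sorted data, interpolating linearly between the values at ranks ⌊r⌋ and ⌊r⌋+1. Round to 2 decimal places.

364.20

Sorted: 168, 250, 258, 325, 423, 468, 552, 592, 624, 676, 707, 749, 767, 770, 787, 797, 847, 894.
n = 18.
r = 1 + (20/100)·(18 − 1) = 1 + 3.4 = 4.4.
Rank 4 is 325 and rank 5 is 423.
Interpolate: 325 + 0.4·(423 − 325) = 325 + 0.4·98 = 364.2.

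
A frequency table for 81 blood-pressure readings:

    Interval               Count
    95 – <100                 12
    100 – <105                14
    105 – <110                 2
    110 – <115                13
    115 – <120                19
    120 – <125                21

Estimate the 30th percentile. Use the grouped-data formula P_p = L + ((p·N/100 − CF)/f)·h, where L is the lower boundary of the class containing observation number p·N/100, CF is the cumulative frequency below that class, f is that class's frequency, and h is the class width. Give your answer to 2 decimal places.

N = 81; target position k = 30/100 · 81 = 24.3.
Cumulative frequencies: 12, 26, 28, 41, 60, 81.
Observation 24.3 falls in the class 100 – <105.
L = 100, CF = 12, f = 14, h = 5.
P30 = 100 + ((24.3 − 12)/14)·5 = 100 + 4.39286 = 104.393.

104.39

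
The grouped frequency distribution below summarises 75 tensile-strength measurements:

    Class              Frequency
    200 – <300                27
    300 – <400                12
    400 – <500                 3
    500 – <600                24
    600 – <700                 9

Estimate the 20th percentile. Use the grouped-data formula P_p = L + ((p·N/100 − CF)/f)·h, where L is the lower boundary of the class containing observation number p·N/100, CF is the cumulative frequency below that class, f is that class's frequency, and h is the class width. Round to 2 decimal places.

N = 75; target position k = 20/100 · 75 = 15.
Cumulative frequencies: 27, 39, 42, 66, 75.
Observation 15 falls in the class 200 – <300.
L = 200, CF = 0, f = 27, h = 100.
P20 = 200 + ((15 − 0)/27)·100 = 200 + 55.5556 = 255.556.

255.56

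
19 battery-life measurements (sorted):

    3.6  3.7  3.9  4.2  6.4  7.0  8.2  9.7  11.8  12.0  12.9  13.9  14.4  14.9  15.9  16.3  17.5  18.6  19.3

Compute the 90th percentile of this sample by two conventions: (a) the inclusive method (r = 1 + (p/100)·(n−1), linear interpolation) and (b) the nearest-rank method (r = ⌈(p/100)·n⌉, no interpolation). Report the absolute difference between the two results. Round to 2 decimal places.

n = 19.
(a) r = 17.2; between ranks 17 (17.5) and 18 (18.6): 17.72.
(b) the nearest-rank method: rank 18 → 18.6.
|17.72 − 18.6| = 0.88.

0.88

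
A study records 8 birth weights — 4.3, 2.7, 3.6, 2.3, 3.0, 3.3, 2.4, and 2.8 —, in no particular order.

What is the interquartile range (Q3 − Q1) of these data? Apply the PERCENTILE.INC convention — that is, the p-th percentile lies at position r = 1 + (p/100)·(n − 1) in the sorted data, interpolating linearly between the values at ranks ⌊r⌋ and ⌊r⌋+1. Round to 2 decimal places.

0.75

Sorted: 2.3, 2.4, 2.7, 2.8, 3.0, 3.3, 3.6, 4.3.
n = 8.
P25: r = 2.75; ranks 2–3 are 2.4, 2.7; interpolating gives 2.625.
P75: r = 6.25; ranks 6–7 are 3.3, 3.6; interpolating gives 3.375.
Difference: 3.375 − 2.625 = 0.75.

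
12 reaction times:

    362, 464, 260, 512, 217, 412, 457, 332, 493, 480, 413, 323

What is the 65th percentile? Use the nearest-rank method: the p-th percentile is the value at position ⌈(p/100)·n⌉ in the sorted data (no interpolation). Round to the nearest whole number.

457

Sorted: 217, 260, 323, 332, 362, 412, 413, 457, 464, 480, 493, 512.
n = 12.
Position = ⌈65/100 · 12⌉ = ⌈7.8⌉ = 8.
The value at rank 8 is 457.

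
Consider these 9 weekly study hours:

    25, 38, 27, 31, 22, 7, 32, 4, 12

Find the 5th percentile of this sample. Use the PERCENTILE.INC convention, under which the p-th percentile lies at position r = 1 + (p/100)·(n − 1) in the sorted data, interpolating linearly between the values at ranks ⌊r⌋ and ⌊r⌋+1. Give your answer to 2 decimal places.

Sorted: 4, 7, 12, 22, 25, 27, 31, 32, 38.
n = 9.
r = 1 + (5/100)·(9 − 1) = 1 + 0.4 = 1.4.
Rank 1 is 4 and rank 2 is 7.
Interpolate: 4 + 0.4·(7 − 4) = 4 + 0.4·3 = 5.2.

5.20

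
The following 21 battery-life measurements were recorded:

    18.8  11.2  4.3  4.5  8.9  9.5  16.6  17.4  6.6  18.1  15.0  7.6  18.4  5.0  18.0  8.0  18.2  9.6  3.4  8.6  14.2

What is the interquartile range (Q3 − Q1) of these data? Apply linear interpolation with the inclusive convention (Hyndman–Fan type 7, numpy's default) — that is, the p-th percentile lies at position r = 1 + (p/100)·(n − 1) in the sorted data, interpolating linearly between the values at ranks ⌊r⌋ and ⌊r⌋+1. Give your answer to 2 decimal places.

Sorted: 3.4, 4.3, 4.5, 5.0, 6.6, 7.6, 8.0, 8.6, 8.9, 9.5, 9.6, 11.2, 14.2, 15.0, 16.6, 17.4, 18.0, 18.1, 18.2, 18.4, 18.8.
n = 21.
P25: r = 6 (integer) → 7.6.
P75: r = 16 (integer) → 17.4.
Difference: 17.4 − 7.6 = 9.8.

9.80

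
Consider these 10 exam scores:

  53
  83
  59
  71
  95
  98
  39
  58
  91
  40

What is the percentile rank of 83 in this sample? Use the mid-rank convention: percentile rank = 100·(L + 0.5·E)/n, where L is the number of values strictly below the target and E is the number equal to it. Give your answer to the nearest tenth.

65.0

Sorted: 39, 40, 53, 58, 59, 71, 83, 91, 95, 98.
Count below 83: L = 6; count equal: E = 1; n = 10.
Percentile rank = 100·(6 + 0.5·1)/10 = 100·6.5/10 = 65.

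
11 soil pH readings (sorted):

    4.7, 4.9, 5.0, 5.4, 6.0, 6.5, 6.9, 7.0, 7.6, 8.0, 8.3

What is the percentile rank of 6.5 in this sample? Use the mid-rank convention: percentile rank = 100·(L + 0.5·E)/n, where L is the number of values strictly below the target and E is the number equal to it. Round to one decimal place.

Count below 6.5: L = 5; count equal: E = 1; n = 11.
Percentile rank = 100·(5 + 0.5·1)/11 = 100·5.5/11 = 50.

50.0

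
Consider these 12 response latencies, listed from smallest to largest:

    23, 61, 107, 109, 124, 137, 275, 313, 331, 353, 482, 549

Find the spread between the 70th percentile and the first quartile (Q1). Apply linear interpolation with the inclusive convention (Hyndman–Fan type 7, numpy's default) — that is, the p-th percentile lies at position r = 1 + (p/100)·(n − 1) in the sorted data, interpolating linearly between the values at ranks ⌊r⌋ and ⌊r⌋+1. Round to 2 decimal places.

217.10

n = 12.
P25: r = 3.75; ranks 3–4 are 107, 109; interpolating gives 108.5.
P70: r = 8.7; ranks 8–9 are 313, 331; interpolating gives 325.6.
Difference: 325.6 − 108.5 = 217.1.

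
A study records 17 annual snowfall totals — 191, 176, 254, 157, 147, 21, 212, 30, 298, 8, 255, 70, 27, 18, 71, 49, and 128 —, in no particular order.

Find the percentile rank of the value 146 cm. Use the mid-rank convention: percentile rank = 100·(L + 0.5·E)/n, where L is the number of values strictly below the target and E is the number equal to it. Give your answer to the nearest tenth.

52.9

Sorted: 8, 18, 21, 27, 30, 49, 70, 71, 128, 147, 157, 176, 191, 212, 254, 255, 298.
Count below 146: L = 9; count equal: E = 0; n = 17.
Percentile rank = 100·(9 + 0.5·0)/17 = 100·9/17 = 52.94.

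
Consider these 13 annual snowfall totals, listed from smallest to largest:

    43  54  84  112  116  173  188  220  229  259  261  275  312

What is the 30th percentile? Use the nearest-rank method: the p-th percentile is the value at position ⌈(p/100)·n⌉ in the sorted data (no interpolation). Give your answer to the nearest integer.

n = 13.
Position = ⌈30/100 · 13⌉ = ⌈3.9⌉ = 4.
The value at rank 4 is 112.

112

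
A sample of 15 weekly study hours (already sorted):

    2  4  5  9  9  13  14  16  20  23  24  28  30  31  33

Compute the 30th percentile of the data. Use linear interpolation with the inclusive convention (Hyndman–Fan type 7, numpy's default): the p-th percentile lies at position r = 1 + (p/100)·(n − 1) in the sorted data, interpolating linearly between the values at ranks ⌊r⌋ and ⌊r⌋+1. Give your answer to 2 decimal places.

9.80

n = 15.
r = 1 + (30/100)·(15 − 1) = 1 + 4.2 = 5.2.
Rank 5 is 9 and rank 6 is 13.
Interpolate: 9 + 0.2·(13 − 9) = 9 + 0.2·4 = 9.8.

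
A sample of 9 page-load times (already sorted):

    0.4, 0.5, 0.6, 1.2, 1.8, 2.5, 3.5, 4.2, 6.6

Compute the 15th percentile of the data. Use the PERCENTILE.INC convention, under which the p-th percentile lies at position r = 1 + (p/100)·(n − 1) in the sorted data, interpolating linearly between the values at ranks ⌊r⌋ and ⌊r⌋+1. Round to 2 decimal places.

0.52

n = 9.
r = 1 + (15/100)·(9 − 1) = 1 + 1.2 = 2.2.
Rank 2 is 0.5 and rank 3 is 0.6.
Interpolate: 0.5 + 0.2·(0.6 − 0.5) = 0.5 + 0.2·0.1 = 0.52.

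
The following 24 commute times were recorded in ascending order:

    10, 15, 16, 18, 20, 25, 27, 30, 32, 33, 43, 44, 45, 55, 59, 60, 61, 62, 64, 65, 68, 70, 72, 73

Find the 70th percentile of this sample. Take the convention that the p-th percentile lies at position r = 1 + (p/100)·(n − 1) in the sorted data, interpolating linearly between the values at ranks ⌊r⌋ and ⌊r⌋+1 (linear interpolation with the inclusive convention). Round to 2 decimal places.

61.10

n = 24.
r = 1 + (70/100)·(24 − 1) = 1 + 16.1 = 17.1.
Rank 17 is 61 and rank 18 is 62.
Interpolate: 61 + 0.1·(62 − 61) = 61 + 0.1·1 = 61.1.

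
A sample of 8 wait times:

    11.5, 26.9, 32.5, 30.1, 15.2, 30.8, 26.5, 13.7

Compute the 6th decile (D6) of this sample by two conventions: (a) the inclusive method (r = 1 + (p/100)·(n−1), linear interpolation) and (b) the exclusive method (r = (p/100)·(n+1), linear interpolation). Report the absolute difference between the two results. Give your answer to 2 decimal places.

0.64

Sorted: 11.5, 13.7, 15.2, 26.5, 26.9, 30.1, 30.8, 32.5.
n = 8.
(a) r = 5.2; between ranks 5 (26.9) and 6 (30.1): 27.54.
(b) r = 5.4; between ranks 5 (26.9) and 6 (30.1): 28.18.
|27.54 − 28.18| = 0.64.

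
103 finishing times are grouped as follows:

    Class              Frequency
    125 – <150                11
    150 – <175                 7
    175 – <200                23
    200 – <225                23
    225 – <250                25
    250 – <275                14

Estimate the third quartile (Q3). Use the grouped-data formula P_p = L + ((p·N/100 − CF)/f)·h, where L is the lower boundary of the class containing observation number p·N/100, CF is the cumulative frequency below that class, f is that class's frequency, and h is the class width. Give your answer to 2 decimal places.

238.25

N = 103; target position k = 75/100 · 103 = 77.25.
Cumulative frequencies: 11, 18, 41, 64, 89, 103.
Observation 77.25 falls in the class 225 – <250.
L = 225, CF = 64, f = 25, h = 25.
P75 = 225 + ((77.25 − 64)/25)·25 = 225 + 13.25 = 238.25.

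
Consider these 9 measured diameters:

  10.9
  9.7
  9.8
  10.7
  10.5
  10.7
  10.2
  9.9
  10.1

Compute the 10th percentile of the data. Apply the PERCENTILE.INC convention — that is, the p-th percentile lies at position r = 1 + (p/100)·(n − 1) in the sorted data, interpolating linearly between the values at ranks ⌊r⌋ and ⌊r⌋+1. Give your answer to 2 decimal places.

9.78

Sorted: 9.7, 9.8, 9.9, 10.1, 10.2, 10.5, 10.7, 10.7, 10.9.
n = 9.
r = 1 + (10/100)·(9 − 1) = 1 + 0.8 = 1.8.
Rank 1 is 9.7 and rank 2 is 9.8.
Interpolate: 9.7 + 0.8·(9.8 − 9.7) = 9.7 + 0.8·0.1 = 9.78.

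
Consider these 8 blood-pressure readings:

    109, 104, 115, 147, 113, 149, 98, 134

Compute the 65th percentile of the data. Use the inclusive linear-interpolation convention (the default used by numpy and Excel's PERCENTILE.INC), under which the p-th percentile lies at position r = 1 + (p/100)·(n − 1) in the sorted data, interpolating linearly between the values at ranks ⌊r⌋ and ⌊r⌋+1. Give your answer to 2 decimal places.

Sorted: 98, 104, 109, 113, 115, 134, 147, 149.
n = 8.
r = 1 + (65/100)·(8 − 1) = 1 + 4.55 = 5.55.
Rank 5 is 115 and rank 6 is 134.
Interpolate: 115 + 0.55·(134 − 115) = 115 + 0.55·19 = 125.45.

125.45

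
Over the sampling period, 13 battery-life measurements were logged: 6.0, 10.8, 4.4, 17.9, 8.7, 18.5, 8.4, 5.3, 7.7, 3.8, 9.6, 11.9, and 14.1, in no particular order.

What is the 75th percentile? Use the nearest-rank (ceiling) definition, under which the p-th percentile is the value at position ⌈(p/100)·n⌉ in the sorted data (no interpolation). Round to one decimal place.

11.9

Sorted: 3.8, 4.4, 5.3, 6.0, 7.7, 8.4, 8.7, 9.6, 10.8, 11.9, 14.1, 17.9, 18.5.
n = 13.
Position = ⌈75/100 · 13⌉ = ⌈9.75⌉ = 10.
The value at rank 10 is 11.9.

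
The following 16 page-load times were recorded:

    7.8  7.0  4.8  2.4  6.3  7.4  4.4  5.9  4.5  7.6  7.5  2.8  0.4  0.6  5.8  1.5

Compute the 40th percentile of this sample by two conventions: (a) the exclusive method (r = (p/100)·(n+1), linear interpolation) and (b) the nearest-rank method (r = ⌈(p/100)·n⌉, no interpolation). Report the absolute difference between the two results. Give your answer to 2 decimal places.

0.02

Sorted: 0.4, 0.6, 1.5, 2.4, 2.8, 4.4, 4.5, 4.8, 5.8, 5.9, 6.3, 7.0, 7.4, 7.5, 7.6, 7.8.
n = 16.
(a) r = 6.8; between ranks 6 (4.4) and 7 (4.5): 4.48.
(b) the nearest-rank method: rank 7 → 4.5.
|4.48 − 4.5| = 0.02.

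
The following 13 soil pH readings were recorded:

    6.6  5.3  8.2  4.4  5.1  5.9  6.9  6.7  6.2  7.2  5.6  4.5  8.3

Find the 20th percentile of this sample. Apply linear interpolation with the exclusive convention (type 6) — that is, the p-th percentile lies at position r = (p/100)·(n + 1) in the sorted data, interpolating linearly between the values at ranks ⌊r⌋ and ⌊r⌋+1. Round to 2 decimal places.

Sorted: 4.4, 4.5, 5.1, 5.3, 5.6, 5.9, 6.2, 6.6, 6.7, 6.9, 7.2, 8.2, 8.3.
n = 13.
r = (20/100)·(13 + 1) = 2.8.
Rank 2 is 4.5 and rank 3 is 5.1.
Interpolate: 4.5 + 0.8·(5.1 − 4.5) = 4.5 + 0.8·0.6 = 4.98.

4.98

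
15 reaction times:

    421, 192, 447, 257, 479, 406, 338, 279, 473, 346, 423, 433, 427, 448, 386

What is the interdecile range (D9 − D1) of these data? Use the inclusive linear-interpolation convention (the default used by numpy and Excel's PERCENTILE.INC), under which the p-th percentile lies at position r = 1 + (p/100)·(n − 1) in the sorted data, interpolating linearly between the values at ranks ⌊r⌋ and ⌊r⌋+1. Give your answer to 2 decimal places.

197.20

Sorted: 192, 257, 279, 338, 346, 386, 406, 421, 423, 427, 433, 447, 448, 473, 479.
n = 15.
P10: r = 2.4; ranks 2–3 are 257, 279; interpolating gives 265.8.
P90: r = 13.6; ranks 13–14 are 448, 473; interpolating gives 463.
Difference: 463 − 265.8 = 197.2.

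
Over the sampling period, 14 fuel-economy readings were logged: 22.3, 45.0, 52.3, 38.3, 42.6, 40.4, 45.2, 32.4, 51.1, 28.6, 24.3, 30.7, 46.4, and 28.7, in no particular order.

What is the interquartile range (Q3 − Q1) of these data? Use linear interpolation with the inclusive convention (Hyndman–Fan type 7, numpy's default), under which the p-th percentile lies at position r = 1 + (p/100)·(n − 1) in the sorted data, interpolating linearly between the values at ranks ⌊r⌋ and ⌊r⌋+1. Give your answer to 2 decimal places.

15.95

Sorted: 22.3, 24.3, 28.6, 28.7, 30.7, 32.4, 38.3, 40.4, 42.6, 45.0, 45.2, 46.4, 51.1, 52.3.
n = 14.
P25: r = 4.25; ranks 4–5 are 28.7, 30.7; interpolating gives 29.2.
P75: r = 10.75; ranks 10–11 are 45.0, 45.2; interpolating gives 45.15.
Difference: 45.15 − 29.2 = 15.95.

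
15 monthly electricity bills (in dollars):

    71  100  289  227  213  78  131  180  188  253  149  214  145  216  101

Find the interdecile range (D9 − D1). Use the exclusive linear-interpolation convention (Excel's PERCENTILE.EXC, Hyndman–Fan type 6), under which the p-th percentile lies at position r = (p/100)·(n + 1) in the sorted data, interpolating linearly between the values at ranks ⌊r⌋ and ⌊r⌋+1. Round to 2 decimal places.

Sorted: 71, 78, 100, 101, 131, 145, 149, 180, 188, 213, 214, 216, 227, 253, 289.
n = 15.
P10: r = 1.6; ranks 1–2 are 71, 78; interpolating gives 75.2.
P90: r = 14.4; ranks 14–15 are 253, 289; interpolating gives 267.4.
Difference: 267.4 − 75.2 = 192.2.

192.20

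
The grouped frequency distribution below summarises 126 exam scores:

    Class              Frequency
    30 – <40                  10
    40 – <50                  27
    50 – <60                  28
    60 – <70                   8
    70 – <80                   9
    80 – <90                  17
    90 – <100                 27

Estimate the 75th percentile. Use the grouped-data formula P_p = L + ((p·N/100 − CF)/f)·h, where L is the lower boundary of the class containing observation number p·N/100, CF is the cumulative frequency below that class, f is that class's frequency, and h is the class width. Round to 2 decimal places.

87.35

N = 126; target position k = 75/100 · 126 = 94.5.
Cumulative frequencies: 10, 37, 65, 73, 82, 99, 126.
Observation 94.5 falls in the class 80 – <90.
L = 80, CF = 82, f = 17, h = 10.
P75 = 80 + ((94.5 − 82)/17)·10 = 80 + 7.35294 = 87.3529.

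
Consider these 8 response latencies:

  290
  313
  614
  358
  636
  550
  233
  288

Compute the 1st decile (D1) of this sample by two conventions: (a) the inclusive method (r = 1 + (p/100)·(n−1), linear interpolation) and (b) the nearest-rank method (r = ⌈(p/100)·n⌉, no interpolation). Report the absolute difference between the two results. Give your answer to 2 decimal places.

Sorted: 233, 288, 290, 313, 358, 550, 614, 636.
n = 8.
(a) r = 1.7; between ranks 1 (233) and 2 (288): 271.5.
(b) the nearest-rank method: rank 1 → 233.
|271.5 − 233| = 38.5.

38.50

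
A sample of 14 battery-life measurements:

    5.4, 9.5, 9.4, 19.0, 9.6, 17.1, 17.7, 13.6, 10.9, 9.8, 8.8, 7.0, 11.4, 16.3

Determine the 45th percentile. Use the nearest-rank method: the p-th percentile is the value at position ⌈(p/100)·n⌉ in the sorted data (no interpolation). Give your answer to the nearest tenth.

Sorted: 5.4, 7.0, 8.8, 9.4, 9.5, 9.6, 9.8, 10.9, 11.4, 13.6, 16.3, 17.1, 17.7, 19.0.
n = 14.
Position = ⌈45/100 · 14⌉ = ⌈6.3⌉ = 7.
The value at rank 7 is 9.8.

9.8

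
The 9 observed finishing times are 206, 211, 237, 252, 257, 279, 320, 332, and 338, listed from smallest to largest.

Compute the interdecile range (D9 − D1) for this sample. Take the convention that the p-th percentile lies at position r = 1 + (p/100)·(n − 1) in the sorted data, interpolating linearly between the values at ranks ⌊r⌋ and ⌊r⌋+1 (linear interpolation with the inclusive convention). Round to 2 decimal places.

123.20

n = 9.
P10: r = 1.8; ranks 1–2 are 206, 211; interpolating gives 210.
P90: r = 8.2; ranks 8–9 are 332, 338; interpolating gives 333.2.
Difference: 333.2 − 210 = 123.2.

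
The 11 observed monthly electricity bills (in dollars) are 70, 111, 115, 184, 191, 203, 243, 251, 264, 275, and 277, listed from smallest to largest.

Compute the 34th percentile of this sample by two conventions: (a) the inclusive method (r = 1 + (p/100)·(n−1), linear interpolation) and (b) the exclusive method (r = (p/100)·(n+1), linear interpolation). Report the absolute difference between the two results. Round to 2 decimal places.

n = 11.
(a) r = 4.4; between ranks 4 (184) and 5 (191): 186.8.
(b) r = 4.08; between ranks 4 (184) and 5 (191): 184.56.
|186.8 − 184.56| = 2.24.

2.24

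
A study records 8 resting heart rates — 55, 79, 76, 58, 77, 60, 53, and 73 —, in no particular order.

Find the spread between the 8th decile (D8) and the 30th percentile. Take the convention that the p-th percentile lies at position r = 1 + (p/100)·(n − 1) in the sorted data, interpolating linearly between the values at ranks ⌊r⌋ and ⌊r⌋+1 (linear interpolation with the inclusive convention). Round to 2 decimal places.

18.40

Sorted: 53, 55, 58, 60, 73, 76, 77, 79.
n = 8.
P30: r = 3.1; ranks 3–4 are 58, 60; interpolating gives 58.2.
P80: r = 6.6; ranks 6–7 are 76, 77; interpolating gives 76.6.
Difference: 76.6 − 58.2 = 18.4.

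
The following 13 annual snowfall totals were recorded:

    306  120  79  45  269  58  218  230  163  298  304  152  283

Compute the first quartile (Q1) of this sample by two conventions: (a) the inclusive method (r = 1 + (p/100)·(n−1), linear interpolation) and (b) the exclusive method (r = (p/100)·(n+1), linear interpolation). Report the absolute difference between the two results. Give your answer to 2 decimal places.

20.50

Sorted: 45, 58, 79, 120, 152, 163, 218, 230, 269, 283, 298, 304, 306.
n = 13.
(a) r = 4 → value at rank 4 = 120.
(b) r = 3.5; between ranks 3 (79) and 4 (120): 99.5.
|120 − 99.5| = 20.5.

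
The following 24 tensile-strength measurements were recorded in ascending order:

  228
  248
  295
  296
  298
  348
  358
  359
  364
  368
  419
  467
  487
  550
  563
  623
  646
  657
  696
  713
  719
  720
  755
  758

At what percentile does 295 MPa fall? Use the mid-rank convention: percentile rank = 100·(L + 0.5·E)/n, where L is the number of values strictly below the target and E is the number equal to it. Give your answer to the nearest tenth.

10.4

Count below 295: L = 2; count equal: E = 1; n = 24.
Percentile rank = 100·(2 + 0.5·1)/24 = 100·2.5/24 = 10.42.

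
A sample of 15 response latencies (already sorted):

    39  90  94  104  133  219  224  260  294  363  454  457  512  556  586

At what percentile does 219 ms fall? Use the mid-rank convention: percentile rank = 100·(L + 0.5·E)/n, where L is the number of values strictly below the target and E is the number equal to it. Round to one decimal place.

Count below 219: L = 5; count equal: E = 1; n = 15.
Percentile rank = 100·(5 + 0.5·1)/15 = 100·5.5/15 = 36.67.

36.7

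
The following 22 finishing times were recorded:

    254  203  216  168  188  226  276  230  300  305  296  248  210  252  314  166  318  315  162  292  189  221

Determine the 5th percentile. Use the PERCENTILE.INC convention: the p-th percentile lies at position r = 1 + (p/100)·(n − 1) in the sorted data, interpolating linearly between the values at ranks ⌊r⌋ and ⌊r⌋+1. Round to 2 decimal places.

Sorted: 162, 166, 168, 188, 189, 203, 210, 216, 221, 226, 230, 248, 252, 254, 276, 292, 296, 300, 305, 314, 315, 318.
n = 22.
r = 1 + (5/100)·(22 − 1) = 1 + 1.05 = 2.05.
Rank 2 is 166 and rank 3 is 168.
Interpolate: 166 + 0.05·(168 − 166) = 166 + 0.05·2 = 166.1.

166.10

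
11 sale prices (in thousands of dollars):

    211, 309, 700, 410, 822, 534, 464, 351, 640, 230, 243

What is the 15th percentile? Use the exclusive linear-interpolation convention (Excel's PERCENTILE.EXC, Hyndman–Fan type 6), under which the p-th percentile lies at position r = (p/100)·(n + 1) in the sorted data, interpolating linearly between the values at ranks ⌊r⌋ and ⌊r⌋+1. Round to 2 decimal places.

226.20

Sorted: 211, 230, 243, 309, 351, 410, 464, 534, 640, 700, 822.
n = 11.
r = (15/100)·(11 + 1) = 1.8.
Rank 1 is 211 and rank 2 is 230.
Interpolate: 211 + 0.8·(230 − 211) = 211 + 0.8·19 = 226.2.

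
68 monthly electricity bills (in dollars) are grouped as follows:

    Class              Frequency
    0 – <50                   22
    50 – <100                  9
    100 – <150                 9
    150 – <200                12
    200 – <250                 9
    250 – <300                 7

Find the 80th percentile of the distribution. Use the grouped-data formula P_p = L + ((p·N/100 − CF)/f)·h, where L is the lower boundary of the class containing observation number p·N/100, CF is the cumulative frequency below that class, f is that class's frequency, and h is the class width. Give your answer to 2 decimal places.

213.33

N = 68; target position k = 80/100 · 68 = 54.4.
Cumulative frequencies: 22, 31, 40, 52, 61, 68.
Observation 54.4 falls in the class 200 – <250.
L = 200, CF = 52, f = 9, h = 50.
P80 = 200 + ((54.4 − 52)/9)·50 = 200 + 13.3333 = 213.333.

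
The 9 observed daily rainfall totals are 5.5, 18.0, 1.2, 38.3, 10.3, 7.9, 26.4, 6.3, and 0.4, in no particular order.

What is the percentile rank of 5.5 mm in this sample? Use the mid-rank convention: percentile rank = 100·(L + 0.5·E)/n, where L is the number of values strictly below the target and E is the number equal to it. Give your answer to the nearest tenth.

27.8

Sorted: 0.4, 1.2, 5.5, 6.3, 7.9, 10.3, 18.0, 26.4, 38.3.
Count below 5.5: L = 2; count equal: E = 1; n = 9.
Percentile rank = 100·(2 + 0.5·1)/9 = 100·2.5/9 = 27.78.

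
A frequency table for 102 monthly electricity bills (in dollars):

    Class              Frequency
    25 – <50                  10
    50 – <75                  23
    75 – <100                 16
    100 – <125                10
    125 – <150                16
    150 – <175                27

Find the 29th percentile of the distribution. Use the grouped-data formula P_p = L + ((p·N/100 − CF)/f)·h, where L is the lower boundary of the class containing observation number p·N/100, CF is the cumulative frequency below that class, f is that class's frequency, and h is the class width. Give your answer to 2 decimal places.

71.28

N = 102; target position k = 29/100 · 102 = 29.58.
Cumulative frequencies: 10, 33, 49, 59, 75, 102.
Observation 29.58 falls in the class 50 – <75.
L = 50, CF = 10, f = 23, h = 25.
P29 = 50 + ((29.58 − 10)/23)·25 = 50 + 21.2826 = 71.2826.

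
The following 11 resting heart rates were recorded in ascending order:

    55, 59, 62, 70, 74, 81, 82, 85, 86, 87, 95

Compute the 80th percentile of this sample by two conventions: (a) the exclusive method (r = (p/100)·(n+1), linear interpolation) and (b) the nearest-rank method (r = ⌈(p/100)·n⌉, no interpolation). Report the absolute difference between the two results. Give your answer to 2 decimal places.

0.60

n = 11.
(a) r = 9.6; between ranks 9 (86) and 10 (87): 86.6.
(b) the nearest-rank method: rank 9 → 86.
|86.6 − 86| = 0.6.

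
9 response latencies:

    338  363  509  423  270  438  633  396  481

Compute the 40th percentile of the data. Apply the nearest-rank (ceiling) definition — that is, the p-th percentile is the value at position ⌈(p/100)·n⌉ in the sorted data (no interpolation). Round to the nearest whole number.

396

Sorted: 270, 338, 363, 396, 423, 438, 481, 509, 633.
n = 9.
Position = ⌈40/100 · 9⌉ = ⌈3.6⌉ = 4.
The value at rank 4 is 396.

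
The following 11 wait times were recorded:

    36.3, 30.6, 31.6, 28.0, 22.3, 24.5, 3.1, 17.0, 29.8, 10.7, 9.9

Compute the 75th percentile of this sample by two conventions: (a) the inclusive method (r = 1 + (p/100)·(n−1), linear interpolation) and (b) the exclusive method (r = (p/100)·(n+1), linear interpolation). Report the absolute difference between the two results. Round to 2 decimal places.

Sorted: 3.1, 9.9, 10.7, 17.0, 22.3, 24.5, 28.0, 29.8, 30.6, 31.6, 36.3.
n = 11.
(a) r = 8.5; between ranks 8 (29.8) and 9 (30.6): 30.2.
(b) r = 9 → value at rank 9 = 30.6.
|30.2 − 30.6| = 0.4.

0.40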